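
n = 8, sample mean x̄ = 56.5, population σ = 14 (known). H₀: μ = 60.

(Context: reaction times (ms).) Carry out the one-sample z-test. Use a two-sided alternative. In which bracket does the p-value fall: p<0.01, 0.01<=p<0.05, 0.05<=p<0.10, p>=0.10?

p-value bracket: p>=0.10

SE = σ/√n = 14/√8 = 4.9497
z = (x̄−μ₀)/SE = (56.5−60)/4.9497 = -0.7071
p-value (two-sided) = 0.47950
→ bracket: p>=0.10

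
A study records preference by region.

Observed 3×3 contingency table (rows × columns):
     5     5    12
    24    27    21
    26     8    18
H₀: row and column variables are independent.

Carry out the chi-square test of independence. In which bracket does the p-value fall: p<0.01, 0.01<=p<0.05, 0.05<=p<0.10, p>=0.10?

Row totals [22, 72, 52], col totals [55, 40, 51], n=146
χ² = (5−8.29)²/8.29 + (5−6.03)²/6.03 + (12−7.68)²/7.68 + (24−27.12)²/27.12 + (27−19.73)²/19.73 + (21−25.15)²/25.15 + (26−19.59)²/19.59 + (8−14.25)²/14.25 + (18−18.16)²/18.16 = 12.4677
df = 4
p-value (upper-tail) = 0.01419
→ bracket: 0.01<=p<0.05

p-value bracket: 0.01<=p<0.05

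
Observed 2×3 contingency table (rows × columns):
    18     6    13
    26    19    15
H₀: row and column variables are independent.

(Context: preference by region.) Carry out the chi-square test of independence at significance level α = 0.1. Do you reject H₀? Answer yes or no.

Row totals [37, 60], col totals [44, 25, 28], n=97
χ² = (18−16.78)²/16.78 + (6−9.54)²/9.54 + (13−10.68)²/10.68 + (26−27.22)²/27.22 + (19−15.46)²/15.46 + (15−17.32)²/17.32 = 3.0768
df = 2
p-value (upper-tail) = 0.21473
At α=0.1: p ≥ α → fail to reject H₀

reject H₀: no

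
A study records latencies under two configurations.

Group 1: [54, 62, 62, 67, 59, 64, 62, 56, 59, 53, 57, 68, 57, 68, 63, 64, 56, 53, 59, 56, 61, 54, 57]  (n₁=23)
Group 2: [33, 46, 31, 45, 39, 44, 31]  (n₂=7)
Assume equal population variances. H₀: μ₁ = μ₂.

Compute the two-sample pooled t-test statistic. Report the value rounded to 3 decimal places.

test statistic = 9.498

x̄₁=59.609, s₁=4.649, n₁=23
x̄₂=38.429, s₂=6.729, n₂=7
s_p² = [22·4.649² + 6·6.729²]/28 = 26.6854
SE = √(s_p²·(1/23+1/7)) = 2.2299
t = (59.609−38.429)/2.2299 = 9.4982
df = 28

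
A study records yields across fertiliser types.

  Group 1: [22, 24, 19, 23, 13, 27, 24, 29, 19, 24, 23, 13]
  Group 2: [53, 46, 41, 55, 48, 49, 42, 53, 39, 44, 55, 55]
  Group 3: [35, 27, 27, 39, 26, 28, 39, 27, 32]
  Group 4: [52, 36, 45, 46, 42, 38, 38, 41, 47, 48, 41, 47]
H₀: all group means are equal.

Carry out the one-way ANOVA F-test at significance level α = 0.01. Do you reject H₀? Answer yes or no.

reject H₀: yes

Group means [21.67, 48.33, 31.11, 43.42], grand mean 36.467
SSB = Σnᵢ(x̄ᵢ−x̄)² = 5156.061; SSW = ΣΣ(x−x̄ᵢ)² = 1133.139
MSB = 5156.061/3 = 1718.6870; MSW = 1133.139/41 = 27.6375
F = MSB/MSW = 62.1867
df = (3, 41)
p-value (upper-tail) = 0.00000
At α=0.01: p < α → reject H₀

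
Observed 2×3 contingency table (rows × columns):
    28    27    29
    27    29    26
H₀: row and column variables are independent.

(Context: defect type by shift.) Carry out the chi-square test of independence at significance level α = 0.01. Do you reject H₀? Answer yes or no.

Row totals [84, 82], col totals [55, 56, 55], n=166
χ² = (28−27.83)²/27.83 + (27−28.34)²/28.34 + (29−27.83)²/27.83 + (27−27.17)²/27.17 + (29−27.66)²/27.66 + (26−27.17)²/27.17 = 0.2292
df = 2
p-value (upper-tail) = 0.89173
At α=0.01: p ≥ α → fail to reject H₀

reject H₀: no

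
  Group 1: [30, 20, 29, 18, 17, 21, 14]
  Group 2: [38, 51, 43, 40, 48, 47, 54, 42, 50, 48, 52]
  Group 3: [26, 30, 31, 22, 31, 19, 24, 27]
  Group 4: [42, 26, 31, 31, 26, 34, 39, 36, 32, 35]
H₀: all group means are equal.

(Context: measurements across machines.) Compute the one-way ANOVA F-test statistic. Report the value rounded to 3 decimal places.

test statistic = 41.573

Group means [21.29, 46.64, 26.25, 33.20], grand mean 33.444
SSB = Σnᵢ(x̄ᵢ−x̄)² = 3363.815; SSW = ΣΣ(x−x̄ᵢ)² = 863.074
MSB = 3363.815/3 = 1121.2716; MSW = 863.074/32 = 26.9711
F = MSB/MSW = 41.5731
df = (3, 32)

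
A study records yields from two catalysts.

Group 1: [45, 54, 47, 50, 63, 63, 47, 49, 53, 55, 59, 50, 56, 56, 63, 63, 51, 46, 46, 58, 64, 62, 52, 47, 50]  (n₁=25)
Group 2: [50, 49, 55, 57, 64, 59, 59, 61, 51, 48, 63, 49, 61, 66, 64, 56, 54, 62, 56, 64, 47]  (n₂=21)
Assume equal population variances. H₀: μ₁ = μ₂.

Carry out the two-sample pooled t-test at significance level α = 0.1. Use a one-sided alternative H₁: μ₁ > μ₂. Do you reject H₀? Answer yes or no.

reject H₀: no

x̄₁=53.960, s₁=6.393, n₁=25
x̄₂=56.905, s₂=6.074, n₂=21
s_p² = [24·6.393² + 20·6.074²]/44 = 39.0629
SE = √(s_p²·(1/25+1/21)) = 1.8500
t = (53.960−56.905)/1.8500 = -1.5917
df = 44
p-value (one-sided, H₁ greater) = 0.94070
At α=0.1: p ≥ α → fail to reject H₀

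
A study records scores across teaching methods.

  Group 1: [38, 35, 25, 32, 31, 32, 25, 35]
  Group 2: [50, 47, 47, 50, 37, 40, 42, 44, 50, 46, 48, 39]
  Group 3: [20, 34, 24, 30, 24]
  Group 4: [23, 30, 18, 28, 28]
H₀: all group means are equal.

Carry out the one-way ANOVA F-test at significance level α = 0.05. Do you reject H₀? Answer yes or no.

Group means [31.62, 45.00, 26.40, 25.40], grand mean 35.067
SSB = Σnᵢ(x̄ᵢ−x̄)² = 2121.592; SSW = ΣΣ(x−x̄ᵢ)² = 598.275
MSB = 2121.592/3 = 707.1972; MSW = 598.275/26 = 23.0106
F = MSB/MSW = 30.7336
df = (3, 26)
p-value (upper-tail) = 0.00000
At α=0.05: p < α → reject H₀

reject H₀: yes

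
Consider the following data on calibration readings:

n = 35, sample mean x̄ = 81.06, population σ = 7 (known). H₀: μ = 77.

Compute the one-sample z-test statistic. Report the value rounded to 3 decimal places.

SE = σ/√n = 7/√35 = 1.1832
z = (x̄−μ₀)/SE = (81.06−77)/1.1832 = 3.4313

test statistic = 3.431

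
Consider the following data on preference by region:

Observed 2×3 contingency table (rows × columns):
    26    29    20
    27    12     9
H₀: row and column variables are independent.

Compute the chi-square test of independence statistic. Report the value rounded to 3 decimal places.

Row totals [75, 48], col totals [53, 41, 29], n=123
χ² = (26−32.32)²/32.32 + (29−25.00)²/25.00 + (20−17.68)²/17.68 + (27−20.68)²/20.68 + (12−16.00)²/16.00 + (9−11.32)²/11.32 = 5.5822
df = 2

test statistic = 5.582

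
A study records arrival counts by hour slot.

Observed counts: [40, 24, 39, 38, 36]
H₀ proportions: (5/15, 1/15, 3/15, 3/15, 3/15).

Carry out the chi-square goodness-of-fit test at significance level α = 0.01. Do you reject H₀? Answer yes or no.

n = 177; E_i = n·p_i = [59.00, 11.80, 35.40, 35.40, 35.40]
χ² = (40−59.00)²/59.00 + (24−11.80)²/11.80 + (39−35.40)²/35.40 + (38−35.40)²/35.40 + (36−35.40)²/35.40 = 19.2994
df = 4
p-value (upper-tail) = 0.00069
At α=0.01: p < α → reject H₀

reject H₀: yes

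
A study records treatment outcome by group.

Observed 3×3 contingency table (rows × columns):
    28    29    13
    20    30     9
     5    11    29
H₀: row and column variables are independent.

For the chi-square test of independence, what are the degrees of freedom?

degrees of freedom = 4

df = (r−1)(c−1) = (3−1)·(3−1) = 4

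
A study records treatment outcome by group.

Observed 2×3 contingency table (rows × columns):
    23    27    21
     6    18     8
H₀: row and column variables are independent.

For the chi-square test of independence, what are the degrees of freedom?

degrees of freedom = 2

df = (r−1)(c−1) = (2−1)·(3−1) = 2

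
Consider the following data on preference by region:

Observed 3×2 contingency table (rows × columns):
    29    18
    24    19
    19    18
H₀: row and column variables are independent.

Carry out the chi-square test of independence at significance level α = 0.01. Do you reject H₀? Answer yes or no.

Row totals [47, 43, 37], col totals [72, 55], n=127
χ² = (29−26.65)²/26.65 + (18−20.35)²/20.35 + (24−24.38)²/24.38 + (19−18.62)²/18.62 + (19−20.98)²/20.98 + (18−16.02)²/16.02 = 0.9239
df = 2
p-value (upper-tail) = 0.63007
At α=0.01: p ≥ α → fail to reject H₀

reject H₀: no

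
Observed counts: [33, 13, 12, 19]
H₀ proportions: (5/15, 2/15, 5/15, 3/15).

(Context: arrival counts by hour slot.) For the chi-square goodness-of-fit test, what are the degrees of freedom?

df = k − 1 = 4 − 1 = 3

degrees of freedom = 3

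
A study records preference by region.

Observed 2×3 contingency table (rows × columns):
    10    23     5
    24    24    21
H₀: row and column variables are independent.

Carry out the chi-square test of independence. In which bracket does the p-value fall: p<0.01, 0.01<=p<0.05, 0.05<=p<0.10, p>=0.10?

p-value bracket: 0.01<=p<0.05

Row totals [38, 69], col totals [34, 47, 26], n=107
χ² = (10−12.07)²/12.07 + (23−16.69)²/16.69 + (5−9.23)²/9.23 + (24−21.93)²/21.93 + (24−30.31)²/30.31 + (21−16.77)²/16.77 = 7.2602
df = 2
p-value (upper-tail) = 0.02651
→ bracket: 0.01<=p<0.05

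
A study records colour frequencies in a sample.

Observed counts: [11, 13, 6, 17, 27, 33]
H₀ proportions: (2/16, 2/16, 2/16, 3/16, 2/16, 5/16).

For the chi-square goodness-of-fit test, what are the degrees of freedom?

degrees of freedom = 5

df = k − 1 = 6 − 1 = 5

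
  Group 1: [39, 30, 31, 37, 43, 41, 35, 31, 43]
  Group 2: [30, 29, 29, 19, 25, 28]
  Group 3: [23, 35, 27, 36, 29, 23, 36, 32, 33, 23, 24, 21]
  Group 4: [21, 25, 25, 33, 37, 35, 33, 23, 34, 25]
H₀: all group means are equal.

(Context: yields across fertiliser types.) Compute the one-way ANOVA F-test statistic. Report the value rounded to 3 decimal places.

Group means [36.67, 26.67, 28.50, 29.10], grand mean 30.351
SSB = Σnᵢ(x̄ᵢ−x̄)² = 497.199; SSW = ΣΣ(x−x̄ᵢ)² = 963.233
MSB = 497.199/3 = 165.7330; MSW = 963.233/33 = 29.1889
F = MSB/MSW = 5.6779
df = (3, 33)

test statistic = 5.678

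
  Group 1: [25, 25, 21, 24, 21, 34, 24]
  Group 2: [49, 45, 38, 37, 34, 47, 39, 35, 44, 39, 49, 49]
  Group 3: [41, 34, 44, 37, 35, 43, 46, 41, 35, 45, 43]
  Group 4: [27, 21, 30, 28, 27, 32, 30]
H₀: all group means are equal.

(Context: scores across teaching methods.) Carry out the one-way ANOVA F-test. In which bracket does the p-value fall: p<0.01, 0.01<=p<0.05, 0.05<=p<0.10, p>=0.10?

Group means [24.86, 42.08, 40.36, 27.86], grand mean 35.622
SSB = Σnᵢ(x̄ᵢ−x̄)² = 1981.526; SSW = ΣΣ(x−x̄ᵢ)² = 737.176
MSB = 1981.526/3 = 660.5088; MSW = 737.176/33 = 22.3387
F = MSB/MSW = 29.5679
df = (3, 33)
p-value (upper-tail) = 0.00000
→ bracket: p<0.01

p-value bracket: p<0.01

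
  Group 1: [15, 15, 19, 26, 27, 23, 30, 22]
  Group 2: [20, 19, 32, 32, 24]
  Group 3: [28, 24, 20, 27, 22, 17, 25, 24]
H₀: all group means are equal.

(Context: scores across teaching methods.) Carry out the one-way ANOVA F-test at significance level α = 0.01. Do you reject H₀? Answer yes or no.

reject H₀: no

Group means [22.12, 25.40, 23.38], grand mean 23.381
SSB = Σnᵢ(x̄ᵢ−x̄)² = 33.002; SSW = ΣΣ(x−x̄ᵢ)² = 463.950
MSB = 33.002/2 = 16.5012; MSW = 463.950/18 = 25.7750
F = MSB/MSW = 0.6402
df = (2, 18)
p-value (upper-tail) = 0.53878
At α=0.01: p ≥ α → fail to reject H₀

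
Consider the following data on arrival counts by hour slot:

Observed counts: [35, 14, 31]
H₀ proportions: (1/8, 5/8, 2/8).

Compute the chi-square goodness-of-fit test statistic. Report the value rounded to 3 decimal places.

n = 80; E_i = n·p_i = [10.00, 50.00, 20.00]
χ² = (35−10.00)²/10.00 + (14−50.00)²/50.00 + (31−20.00)²/20.00 = 94.4700
df = 2

test statistic = 94.470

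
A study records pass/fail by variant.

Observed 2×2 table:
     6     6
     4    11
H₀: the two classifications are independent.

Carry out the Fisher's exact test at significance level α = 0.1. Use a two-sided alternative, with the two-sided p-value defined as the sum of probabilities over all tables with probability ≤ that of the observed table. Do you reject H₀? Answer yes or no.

Margins: r₁=12, r₂=15, c₁=10, c₂=17, n=27
p_obs = C(12,6)·C(15,4)/C(27,10); sum pmf over tables with pmf ≤ p_obs
p-value (two-sided) = 0.25660
At α=0.1: p ≥ α → fail to reject H₀

reject H₀: no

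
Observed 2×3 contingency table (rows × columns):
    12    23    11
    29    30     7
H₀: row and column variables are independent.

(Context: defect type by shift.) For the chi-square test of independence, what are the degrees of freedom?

degrees of freedom = 2

df = (r−1)(c−1) = (2−1)·(3−1) = 2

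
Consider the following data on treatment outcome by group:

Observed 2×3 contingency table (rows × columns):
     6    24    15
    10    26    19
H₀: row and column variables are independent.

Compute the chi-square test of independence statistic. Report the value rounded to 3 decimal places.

test statistic = 0.556

Row totals [45, 55], col totals [16, 50, 34], n=100
χ² = (6−7.20)²/7.20 + (24−22.50)²/22.50 + (15−15.30)²/15.30 + (10−8.80)²/8.80 + (26−27.50)²/27.50 + (19−18.70)²/18.70 = 0.5561
df = 2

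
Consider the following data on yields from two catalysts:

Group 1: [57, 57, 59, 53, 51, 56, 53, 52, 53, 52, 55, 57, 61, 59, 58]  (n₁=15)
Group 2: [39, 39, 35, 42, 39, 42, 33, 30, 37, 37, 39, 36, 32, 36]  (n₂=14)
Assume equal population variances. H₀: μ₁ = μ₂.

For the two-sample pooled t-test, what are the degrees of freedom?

degrees of freedom = 27

df = n₁ + n₂ − 2 = 15 + 14 − 2 = 27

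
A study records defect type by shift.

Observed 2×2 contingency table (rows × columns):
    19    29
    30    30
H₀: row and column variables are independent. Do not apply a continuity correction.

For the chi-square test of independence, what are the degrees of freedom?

df = (r−1)(c−1) = (2−1)·(2−1) = 1

degrees of freedom = 1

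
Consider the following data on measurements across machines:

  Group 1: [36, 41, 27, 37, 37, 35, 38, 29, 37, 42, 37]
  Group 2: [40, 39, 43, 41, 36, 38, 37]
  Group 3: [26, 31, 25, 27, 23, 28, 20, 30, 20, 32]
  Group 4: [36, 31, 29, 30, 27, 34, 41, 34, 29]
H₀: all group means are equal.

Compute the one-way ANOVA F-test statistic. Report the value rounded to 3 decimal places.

test statistic = 16.575

Group means [36.00, 39.14, 26.20, 32.33], grand mean 33.054
SSB = Σnᵢ(x̄ᵢ−x̄)² = 829.435; SSW = ΣΣ(x−x̄ᵢ)² = 550.457
MSB = 829.435/3 = 276.4782; MSW = 550.457/33 = 16.6805
F = MSB/MSW = 16.5749
df = (3, 33)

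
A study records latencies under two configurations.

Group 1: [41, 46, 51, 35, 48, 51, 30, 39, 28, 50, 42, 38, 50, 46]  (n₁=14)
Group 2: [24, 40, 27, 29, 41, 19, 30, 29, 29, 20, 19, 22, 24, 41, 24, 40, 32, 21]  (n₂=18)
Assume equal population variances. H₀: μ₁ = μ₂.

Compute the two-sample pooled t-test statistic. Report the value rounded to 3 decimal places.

test statistic = 5.147

x̄₁=42.500, s₁=7.694, n₁=14
x̄₂=28.389, s₂=7.694, n₂=18
s_p² = [13·7.694² + 17·7.694²]/30 = 59.1926
SE = √(s_p²·(1/14+1/18)) = 2.7416
t = (42.500−28.389)/2.7416 = 5.1470
df = 30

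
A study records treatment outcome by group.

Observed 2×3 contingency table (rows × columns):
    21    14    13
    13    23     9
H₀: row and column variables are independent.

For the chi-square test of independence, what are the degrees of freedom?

df = (r−1)(c−1) = (2−1)·(3−1) = 2

degrees of freedom = 2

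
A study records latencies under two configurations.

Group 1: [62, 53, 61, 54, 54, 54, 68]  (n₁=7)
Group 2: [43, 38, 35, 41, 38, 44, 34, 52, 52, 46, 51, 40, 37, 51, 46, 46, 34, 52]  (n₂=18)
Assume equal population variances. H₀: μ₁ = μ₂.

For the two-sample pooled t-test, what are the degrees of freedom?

df = n₁ + n₂ − 2 = 7 + 18 − 2 = 23

degrees of freedom = 23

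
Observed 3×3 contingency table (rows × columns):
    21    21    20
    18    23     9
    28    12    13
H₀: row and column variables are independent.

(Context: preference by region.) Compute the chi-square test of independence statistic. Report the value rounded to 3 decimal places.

test statistic = 9.277

Row totals [62, 50, 53], col totals [67, 56, 42], n=165
χ² = (21−25.18)²/25.18 + (21−21.04)²/21.04 + (20−15.78)²/15.78 + (18−20.30)²/20.30 + (23−16.97)²/16.97 + (9−12.73)²/12.73 + (28−21.52)²/21.52 + (12−17.99)²/17.99 + (13−13.49)²/13.49 = 9.2774
df = 4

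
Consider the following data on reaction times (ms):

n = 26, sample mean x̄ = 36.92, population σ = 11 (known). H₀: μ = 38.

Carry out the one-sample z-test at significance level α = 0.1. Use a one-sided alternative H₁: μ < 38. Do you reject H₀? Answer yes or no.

SE = σ/√n = 11/√26 = 2.1573
z = (x̄−μ₀)/SE = (36.92−38)/2.1573 = -0.5006
p-value (one-sided, H₁ less) = 0.30832
At α=0.1: p ≥ α → fail to reject H₀

reject H₀: no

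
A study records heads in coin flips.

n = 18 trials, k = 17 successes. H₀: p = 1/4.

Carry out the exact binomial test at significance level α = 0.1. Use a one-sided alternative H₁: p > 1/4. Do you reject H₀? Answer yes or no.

reject H₀: yes

Exact binomial: n=18, k=17, p₀=1/4=0.2500
P(X≥17) from Σ C(n,i)·p₀^i·(1−p₀)^(n−i)
p-value (one-sided, H₁ greater) = 0.00000
At α=0.1: p < α → reject H₀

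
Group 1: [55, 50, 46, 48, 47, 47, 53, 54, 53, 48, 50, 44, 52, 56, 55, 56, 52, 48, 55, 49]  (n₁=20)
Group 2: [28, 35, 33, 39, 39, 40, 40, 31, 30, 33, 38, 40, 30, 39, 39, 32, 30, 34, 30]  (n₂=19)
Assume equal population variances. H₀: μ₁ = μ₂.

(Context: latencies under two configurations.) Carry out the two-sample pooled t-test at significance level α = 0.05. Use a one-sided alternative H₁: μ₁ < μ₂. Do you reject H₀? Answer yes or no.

reject H₀: no

x̄₁=50.900, s₁=3.669, n₁=20
x̄₂=34.737, s₂=4.280, n₂=19
s_p² = [19·3.669² + 18·4.280²]/37 = 15.8239
SE = √(s_p²·(1/20+1/19)) = 1.2744
t = (50.900−34.737)/1.2744 = 12.6832
df = 37
p-value (one-sided, H₁ less) = 1.00000
At α=0.05: p ≥ α → fail to reject H₀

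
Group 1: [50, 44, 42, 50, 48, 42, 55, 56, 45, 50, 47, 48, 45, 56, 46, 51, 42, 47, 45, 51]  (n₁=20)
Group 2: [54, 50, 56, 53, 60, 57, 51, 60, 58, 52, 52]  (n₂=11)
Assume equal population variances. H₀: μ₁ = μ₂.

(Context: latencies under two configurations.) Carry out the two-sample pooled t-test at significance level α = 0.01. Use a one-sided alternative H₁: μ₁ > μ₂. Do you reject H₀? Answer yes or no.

reject H₀: no

x̄₁=48.000, s₁=4.377, n₁=20
x̄₂=54.818, s₂=3.573, n₂=11
s_p² = [19·4.377² + 10·3.573²]/29 = 16.9530
SE = √(s_p²·(1/20+1/11)) = 1.5456
t = (48.000−54.818)/1.5456 = -4.4114
df = 29
p-value (one-sided, H₁ greater) = 0.99994
At α=0.01: p ≥ α → fail to reject H₀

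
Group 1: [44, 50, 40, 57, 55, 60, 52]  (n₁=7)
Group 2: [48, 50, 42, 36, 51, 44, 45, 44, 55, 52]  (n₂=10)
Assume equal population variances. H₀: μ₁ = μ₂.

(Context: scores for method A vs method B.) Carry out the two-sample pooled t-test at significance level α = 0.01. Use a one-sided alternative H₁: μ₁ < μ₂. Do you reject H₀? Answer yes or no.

x̄₁=51.143, s₁=7.128, n₁=7
x̄₂=46.700, s₂=5.599, n₂=10
s_p² = [6·7.128² + 9·5.599²]/15 = 39.1305
SE = √(s_p²·(1/7+1/10)) = 3.0827
t = (51.143−46.700)/3.0827 = 1.4412
df = 15
p-value (one-sided, H₁ less) = 0.91496
At α=0.01: p ≥ α → fail to reject H₀

reject H₀: no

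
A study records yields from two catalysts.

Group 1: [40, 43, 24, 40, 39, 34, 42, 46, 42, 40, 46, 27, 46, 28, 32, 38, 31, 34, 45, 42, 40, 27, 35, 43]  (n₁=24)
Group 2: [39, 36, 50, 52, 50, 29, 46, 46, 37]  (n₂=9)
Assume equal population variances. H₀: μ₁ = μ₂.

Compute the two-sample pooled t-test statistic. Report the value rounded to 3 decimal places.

x̄₁=37.667, s₁=6.651, n₁=24
x̄₂=42.778, s₂=7.855, n₂=9
s_p² = [23·6.651² + 8·7.855²]/31 = 48.7384
SE = √(s_p²·(1/24+1/9)) = 2.7288
t = (37.667−42.778)/2.7288 = -1.8731
df = 31

test statistic = -1.873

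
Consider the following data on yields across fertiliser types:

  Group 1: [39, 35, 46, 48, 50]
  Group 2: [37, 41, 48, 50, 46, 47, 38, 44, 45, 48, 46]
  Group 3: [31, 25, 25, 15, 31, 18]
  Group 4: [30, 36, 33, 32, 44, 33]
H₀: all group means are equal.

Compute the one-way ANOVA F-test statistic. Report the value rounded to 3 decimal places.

Group means [43.60, 44.55, 24.17, 34.67], grand mean 37.893
SSB = Σnᵢ(x̄ᵢ−x̄)² = 1842.585; SSW = ΣΣ(x−x̄ᵢ)² = 678.094
MSB = 1842.585/3 = 614.1949; MSW = 678.094/24 = 28.2539
F = MSB/MSW = 21.7384
df = (3, 24)

test statistic = 21.738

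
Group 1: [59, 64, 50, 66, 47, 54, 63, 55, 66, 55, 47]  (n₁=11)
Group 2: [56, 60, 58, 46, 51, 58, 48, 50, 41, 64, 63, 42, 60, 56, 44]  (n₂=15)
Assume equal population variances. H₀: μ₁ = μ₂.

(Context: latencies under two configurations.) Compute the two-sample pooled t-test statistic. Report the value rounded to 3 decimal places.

test statistic = 1.275

x̄₁=56.909, s₁=7.190, n₁=11
x̄₂=53.133, s₂=7.652, n₂=15
s_p² = [10·7.190² + 14·7.652²]/24 = 55.6934
SE = √(s_p²·(1/11+1/15)) = 2.9624
t = (56.909−53.133)/2.9624 = 1.2746
df = 24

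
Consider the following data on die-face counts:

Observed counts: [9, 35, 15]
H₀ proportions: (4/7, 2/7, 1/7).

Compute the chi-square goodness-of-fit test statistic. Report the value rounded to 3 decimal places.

test statistic = 42.767

n = 59; E_i = n·p_i = [33.71, 16.86, 8.43]
χ² = (9−33.71)²/33.71 + (35−16.86)²/16.86 + (15−8.43)²/8.43 = 42.7669
df = 2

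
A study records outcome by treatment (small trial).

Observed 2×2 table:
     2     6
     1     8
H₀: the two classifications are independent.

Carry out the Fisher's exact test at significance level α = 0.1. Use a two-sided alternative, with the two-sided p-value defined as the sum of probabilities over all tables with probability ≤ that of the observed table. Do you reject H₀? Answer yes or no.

Margins: r₁=8, r₂=9, c₁=3, c₂=14, n=17
p_obs = C(8,2)·C(9,1)/C(17,3); sum pmf over tables with pmf ≤ p_obs
p-value (two-sided) = 0.57647
At α=0.1: p ≥ α → fail to reject H₀

reject H₀: no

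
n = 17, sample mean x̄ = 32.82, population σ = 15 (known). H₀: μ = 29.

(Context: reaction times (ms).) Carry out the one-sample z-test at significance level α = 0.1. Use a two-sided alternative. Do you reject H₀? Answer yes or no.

SE = σ/√n = 15/√17 = 3.6380
z = (x̄−μ₀)/SE = (32.82−29)/3.6380 = 1.0500
p-value (two-sided) = 0.29371
At α=0.1: p ≥ α → fail to reject H₀

reject H₀: no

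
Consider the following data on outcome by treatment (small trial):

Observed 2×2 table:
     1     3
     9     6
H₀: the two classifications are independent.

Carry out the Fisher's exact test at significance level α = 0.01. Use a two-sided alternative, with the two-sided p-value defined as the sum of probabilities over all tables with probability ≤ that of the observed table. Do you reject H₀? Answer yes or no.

reject H₀: no

Margins: r₁=4, r₂=15, c₁=10, c₂=9, n=19
p_obs = C(4,1)·C(15,9)/C(19,10); sum pmf over tables with pmf ≤ p_obs
p-value (two-sided) = 0.30341
At α=0.01: p ≥ α → fail to reject H₀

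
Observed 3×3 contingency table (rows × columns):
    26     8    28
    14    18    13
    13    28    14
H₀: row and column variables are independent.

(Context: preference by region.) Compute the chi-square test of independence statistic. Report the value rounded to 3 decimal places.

test statistic = 20.297

Row totals [62, 45, 55], col totals [53, 54, 55], n=162
χ² = (26−20.28)²/20.28 + (8−20.67)²/20.67 + (28−21.05)²/21.05 + (14−14.72)²/14.72 + (18−15.00)²/15.00 + (13−15.28)²/15.28 + (13−17.99)²/17.99 + (28−18.33)²/18.33 + (14−18.67)²/18.67 = 20.2967
df = 4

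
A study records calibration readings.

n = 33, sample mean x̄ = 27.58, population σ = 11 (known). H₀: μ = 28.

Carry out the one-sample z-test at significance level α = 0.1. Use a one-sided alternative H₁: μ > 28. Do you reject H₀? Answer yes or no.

SE = σ/√n = 11/√33 = 1.9149
z = (x̄−μ₀)/SE = (27.58−28)/1.9149 = -0.2193
p-value (one-sided, H₁ greater) = 0.58681
At α=0.1: p ≥ α → fail to reject H₀

reject H₀: no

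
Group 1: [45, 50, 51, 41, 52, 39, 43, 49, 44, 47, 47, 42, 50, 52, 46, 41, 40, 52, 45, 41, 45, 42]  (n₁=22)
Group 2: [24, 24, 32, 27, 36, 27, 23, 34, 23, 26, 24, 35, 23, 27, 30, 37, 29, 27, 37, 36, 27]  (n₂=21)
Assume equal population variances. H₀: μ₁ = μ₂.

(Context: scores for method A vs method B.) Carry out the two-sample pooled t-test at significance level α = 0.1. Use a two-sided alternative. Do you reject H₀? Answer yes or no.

x̄₁=45.636, s₁=4.260, n₁=22
x̄₂=28.952, s₂=5.045, n₂=21
s_p² = [21·4.260² + 20·5.045²]/41 = 21.7084
SE = √(s_p²·(1/22+1/21)) = 1.4214
t = (45.636−28.952)/1.4214 = 11.7374
df = 41
p-value (two-sided) = 0.00000
At α=0.1: p < α → reject H₀

reject H₀: yes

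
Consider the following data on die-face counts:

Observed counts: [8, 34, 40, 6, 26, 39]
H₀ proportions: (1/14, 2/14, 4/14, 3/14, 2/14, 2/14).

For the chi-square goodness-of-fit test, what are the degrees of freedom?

df = k − 1 = 6 − 1 = 5

degrees of freedom = 5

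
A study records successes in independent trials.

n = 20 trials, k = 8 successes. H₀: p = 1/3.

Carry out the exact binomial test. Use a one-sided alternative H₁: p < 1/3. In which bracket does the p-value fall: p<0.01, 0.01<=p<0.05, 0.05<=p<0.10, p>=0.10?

p-value bracket: p>=0.10

Exact binomial: n=20, k=8, p₀=1/3=0.3333
P(X≤8) from Σ C(n,i)·p₀^i·(1−p₀)^(n−i)
p-value (one-sided, H₁ less) = 0.80945
→ bracket: p>=0.10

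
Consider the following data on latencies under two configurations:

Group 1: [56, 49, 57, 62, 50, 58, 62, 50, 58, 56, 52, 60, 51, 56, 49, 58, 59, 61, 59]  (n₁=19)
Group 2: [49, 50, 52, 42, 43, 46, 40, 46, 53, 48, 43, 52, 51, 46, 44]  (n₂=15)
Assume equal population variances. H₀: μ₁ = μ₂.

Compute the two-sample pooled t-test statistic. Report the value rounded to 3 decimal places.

test statistic = 6.038

x̄₁=55.947, s₁=4.441, n₁=19
x̄₂=47.000, s₂=4.088, n₂=15
s_p² = [18·4.441² + 14·4.088²]/32 = 18.4046
SE = √(s_p²·(1/19+1/15)) = 1.4818
t = (55.947−47.000)/1.4818 = 6.0383
df = 32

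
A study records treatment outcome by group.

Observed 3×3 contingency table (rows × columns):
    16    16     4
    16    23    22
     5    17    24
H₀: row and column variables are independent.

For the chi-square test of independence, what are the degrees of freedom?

df = (r−1)(c−1) = (3−1)·(3−1) = 4

degrees of freedom = 4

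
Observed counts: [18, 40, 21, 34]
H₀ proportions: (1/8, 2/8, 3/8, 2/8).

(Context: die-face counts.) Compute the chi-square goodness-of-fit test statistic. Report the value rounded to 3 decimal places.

test statistic = 17.903

n = 113; E_i = n·p_i = [14.12, 28.25, 42.38, 28.25]
χ² = (18−14.12)²/14.12 + (40−28.25)²/28.25 + (21−42.38)²/42.38 + (34−28.25)²/28.25 = 17.9027
df = 3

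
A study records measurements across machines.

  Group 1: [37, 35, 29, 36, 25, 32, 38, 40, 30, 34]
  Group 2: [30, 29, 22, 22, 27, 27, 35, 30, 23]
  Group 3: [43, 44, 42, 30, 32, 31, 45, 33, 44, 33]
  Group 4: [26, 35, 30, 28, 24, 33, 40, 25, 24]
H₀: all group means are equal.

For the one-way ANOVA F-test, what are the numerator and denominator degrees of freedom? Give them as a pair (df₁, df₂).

k = 4 groups, N = 38 total
df = (k−1, N−k) = (4−1, 38−4) = (3, 34)

degrees of freedom = [3, 34]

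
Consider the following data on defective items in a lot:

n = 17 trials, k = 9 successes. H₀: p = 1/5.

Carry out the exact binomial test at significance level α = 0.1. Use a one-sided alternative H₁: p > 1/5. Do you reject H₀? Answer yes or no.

Exact binomial: n=17, k=9, p₀=1/5=0.2000
P(X≥9) from Σ C(n,i)·p₀^i·(1−p₀)^(n−i)
p-value (one-sided, H₁ greater) = 0.00258
At α=0.1: p < α → reject H₀

reject H₀: yes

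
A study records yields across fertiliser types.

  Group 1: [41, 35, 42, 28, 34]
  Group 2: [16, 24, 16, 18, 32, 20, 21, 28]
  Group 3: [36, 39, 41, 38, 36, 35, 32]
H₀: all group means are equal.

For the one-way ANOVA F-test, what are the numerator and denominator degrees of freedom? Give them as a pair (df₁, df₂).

k = 3 groups, N = 20 total
df = (k−1, N−k) = (3−1, 20−3) = (2, 17)

degrees of freedom = [2, 17]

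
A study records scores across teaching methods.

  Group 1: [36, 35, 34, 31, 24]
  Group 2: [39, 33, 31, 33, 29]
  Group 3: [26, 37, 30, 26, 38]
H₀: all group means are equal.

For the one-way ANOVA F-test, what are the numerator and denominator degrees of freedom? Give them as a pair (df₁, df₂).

k = 3 groups, N = 15 total
df = (k−1, N−k) = (3−1, 15−3) = (2, 12)

degrees of freedom = [2, 12]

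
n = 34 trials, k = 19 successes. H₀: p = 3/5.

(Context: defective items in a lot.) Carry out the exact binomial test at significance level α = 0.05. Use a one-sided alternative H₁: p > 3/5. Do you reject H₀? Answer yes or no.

reject H₀: no

Exact binomial: n=34, k=19, p₀=3/5=0.6000
P(X≥19) from Σ C(n,i)·p₀^i·(1−p₀)^(n−i)
p-value (one-sided, H₁ greater) = 0.74883
At α=0.05: p ≥ α → fail to reject H₀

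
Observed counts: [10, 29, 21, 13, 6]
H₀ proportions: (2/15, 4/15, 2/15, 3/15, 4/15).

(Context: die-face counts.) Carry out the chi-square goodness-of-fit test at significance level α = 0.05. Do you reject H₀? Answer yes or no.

n = 79; E_i = n·p_i = [10.53, 21.07, 10.53, 15.80, 21.07]
χ² = (10−10.53)²/10.53 + (29−21.07)²/21.07 + (21−10.53)²/10.53 + (13−15.80)²/15.80 + (6−21.07)²/21.07 = 24.6867
df = 4
p-value (upper-tail) = 0.00006
At α=0.05: p < α → reject H₀

reject H₀: yes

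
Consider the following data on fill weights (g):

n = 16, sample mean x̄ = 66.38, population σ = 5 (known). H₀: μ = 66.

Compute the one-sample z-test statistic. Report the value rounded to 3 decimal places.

SE = σ/√n = 5/√16 = 1.2500
z = (x̄−μ₀)/SE = (66.38−66)/1.2500 = 0.3040

test statistic = 0.304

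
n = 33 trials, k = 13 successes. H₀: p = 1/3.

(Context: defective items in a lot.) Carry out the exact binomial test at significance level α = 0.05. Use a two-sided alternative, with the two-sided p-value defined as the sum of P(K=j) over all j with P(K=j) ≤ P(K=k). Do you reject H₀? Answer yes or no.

reject H₀: no

Exact binomial: n=33, k=13, p₀=1/3=0.3333
P(X=j) = C(n,j)·p₀^j·(1−p₀)^(n−j); p = Σ P(X=j) over j with P(X=j) ≤ P(X=13)
p-value (two-sided) = 0.46405
At α=0.05: p ≥ α → fail to reject H₀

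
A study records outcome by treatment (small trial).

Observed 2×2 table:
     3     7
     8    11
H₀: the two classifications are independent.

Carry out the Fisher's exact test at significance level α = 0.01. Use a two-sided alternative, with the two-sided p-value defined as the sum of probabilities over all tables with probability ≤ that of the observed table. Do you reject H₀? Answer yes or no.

reject H₀: no

Margins: r₁=10, r₂=19, c₁=11, c₂=18, n=29
p_obs = C(10,3)·C(19,8)/C(29,11); sum pmf over tables with pmf ≤ p_obs
p-value (two-sided) = 0.69415
At α=0.01: p ≥ α → fail to reject H₀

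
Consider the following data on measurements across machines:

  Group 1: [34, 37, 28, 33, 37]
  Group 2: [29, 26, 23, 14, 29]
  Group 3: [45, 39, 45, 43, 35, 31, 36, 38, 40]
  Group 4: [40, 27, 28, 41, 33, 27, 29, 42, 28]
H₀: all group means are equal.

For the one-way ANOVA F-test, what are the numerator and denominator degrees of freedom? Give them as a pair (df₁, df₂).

k = 4 groups, N = 28 total
df = (k−1, N−k) = (4−1, 28−4) = (3, 24)

degrees of freedom = [3, 24]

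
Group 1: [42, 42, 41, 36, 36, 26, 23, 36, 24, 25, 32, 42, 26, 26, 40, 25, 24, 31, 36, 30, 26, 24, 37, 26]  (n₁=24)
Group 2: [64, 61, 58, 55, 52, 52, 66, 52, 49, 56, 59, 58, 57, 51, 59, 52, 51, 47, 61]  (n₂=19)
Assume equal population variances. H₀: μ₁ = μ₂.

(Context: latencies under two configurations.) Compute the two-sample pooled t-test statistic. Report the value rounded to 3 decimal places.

test statistic = -12.786

x̄₁=31.500, s₁=6.865, n₁=24
x̄₂=55.789, s₂=5.192, n₂=19
s_p² = [23·6.865² + 18·5.192²]/41 = 38.2721
SE = √(s_p²·(1/24+1/19)) = 1.8997
t = (31.500−55.789)/1.8997 = -12.7857
df = 41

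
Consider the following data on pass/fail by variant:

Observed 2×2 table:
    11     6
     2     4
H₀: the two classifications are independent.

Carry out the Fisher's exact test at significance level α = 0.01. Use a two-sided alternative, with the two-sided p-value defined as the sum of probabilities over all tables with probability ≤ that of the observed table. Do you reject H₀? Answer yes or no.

reject H₀: no

Margins: r₁=17, r₂=6, c₁=13, c₂=10, n=23
p_obs = C(17,11)·C(6,2)/C(23,13); sum pmf over tables with pmf ≤ p_obs
p-value (two-sided) = 0.34129
At α=0.01: p ≥ α → fail to reject H₀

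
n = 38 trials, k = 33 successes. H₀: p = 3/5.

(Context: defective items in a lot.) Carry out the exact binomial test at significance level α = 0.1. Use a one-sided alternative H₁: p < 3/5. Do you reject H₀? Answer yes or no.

reject H₀: no

Exact binomial: n=38, k=33, p₀=3/5=0.6000
P(X≤33) from Σ C(n,i)·p₀^i·(1−p₀)^(n−i)
p-value (one-sided, H₁ less) = 0.99994
At α=0.1: p ≥ α → fail to reject H₀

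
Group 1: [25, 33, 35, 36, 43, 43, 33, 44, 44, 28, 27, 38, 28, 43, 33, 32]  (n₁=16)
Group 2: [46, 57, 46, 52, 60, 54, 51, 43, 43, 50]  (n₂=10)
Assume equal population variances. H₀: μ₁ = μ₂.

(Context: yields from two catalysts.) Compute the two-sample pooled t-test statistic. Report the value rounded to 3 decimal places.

x̄₁=35.312, s₁=6.560, n₁=16
x̄₂=50.200, s₂=5.770, n₂=10
s_p² = [15·6.560² + 9·5.770²]/24 = 39.3766
SE = √(s_p²·(1/16+1/10)) = 2.5296
t = (35.312−50.200)/2.5296 = -5.8854
df = 24

test statistic = -5.885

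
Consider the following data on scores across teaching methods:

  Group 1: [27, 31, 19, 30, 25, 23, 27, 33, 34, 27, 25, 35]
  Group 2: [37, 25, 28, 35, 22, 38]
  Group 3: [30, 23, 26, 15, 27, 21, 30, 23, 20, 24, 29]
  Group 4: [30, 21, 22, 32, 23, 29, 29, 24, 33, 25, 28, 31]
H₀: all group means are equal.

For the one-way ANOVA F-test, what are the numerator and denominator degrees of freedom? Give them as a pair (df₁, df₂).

k = 4 groups, N = 41 total
df = (k−1, N−k) = (4−1, 41−4) = (3, 37)

degrees of freedom = [3, 37]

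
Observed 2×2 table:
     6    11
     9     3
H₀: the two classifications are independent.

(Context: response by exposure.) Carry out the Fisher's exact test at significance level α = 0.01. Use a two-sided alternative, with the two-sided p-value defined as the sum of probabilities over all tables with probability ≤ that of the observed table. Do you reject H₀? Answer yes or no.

Margins: r₁=17, r₂=12, c₁=15, c₂=14, n=29
p_obs = C(17,6)·C(12,9)/C(29,15); sum pmf over tables with pmf ≤ p_obs
p-value (two-sided) = 0.06043
At α=0.01: p ≥ α → fail to reject H₀

reject H₀: no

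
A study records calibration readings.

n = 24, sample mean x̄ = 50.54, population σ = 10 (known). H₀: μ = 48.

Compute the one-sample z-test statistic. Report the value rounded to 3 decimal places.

SE = σ/√n = 10/√24 = 2.0412
z = (x̄−μ₀)/SE = (50.54−48)/2.0412 = 1.2443

test statistic = 1.244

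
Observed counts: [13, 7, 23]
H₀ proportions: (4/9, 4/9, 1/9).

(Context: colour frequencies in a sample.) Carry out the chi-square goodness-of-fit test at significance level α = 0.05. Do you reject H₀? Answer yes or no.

n = 43; E_i = n·p_i = [19.11, 19.11, 4.78]
χ² = (13−19.11)²/19.11 + (7−19.11)²/19.11 + (23−4.78)²/4.78 = 79.1279
df = 2
p-value (upper-tail) = 0.00000
At α=0.05: p < α → reject H₀

reject H₀: yes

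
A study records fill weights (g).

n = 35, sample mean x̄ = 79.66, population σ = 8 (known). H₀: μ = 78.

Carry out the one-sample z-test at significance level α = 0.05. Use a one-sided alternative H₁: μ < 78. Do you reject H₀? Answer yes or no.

reject H₀: no

SE = σ/√n = 8/√35 = 1.3522
z = (x̄−μ₀)/SE = (79.66−78)/1.3522 = 1.2276
p-value (one-sided, H₁ less) = 0.89020
At α=0.05: p ≥ α → fail to reject H₀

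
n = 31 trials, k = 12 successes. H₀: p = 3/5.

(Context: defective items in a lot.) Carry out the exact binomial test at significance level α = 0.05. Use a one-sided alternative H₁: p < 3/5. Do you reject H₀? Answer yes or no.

Exact binomial: n=31, k=12, p₀=3/5=0.6000
P(X≤12) from Σ C(n,i)·p₀^i·(1−p₀)^(n−i)
p-value (one-sided, H₁ less) = 0.01348
At α=0.05: p < α → reject H₀

reject H₀: yes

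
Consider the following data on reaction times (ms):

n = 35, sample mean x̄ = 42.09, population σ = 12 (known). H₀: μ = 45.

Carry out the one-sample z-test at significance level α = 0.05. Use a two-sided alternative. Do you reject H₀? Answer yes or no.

reject H₀: no

SE = σ/√n = 12/√35 = 2.0284
z = (x̄−μ₀)/SE = (42.09−45)/2.0284 = -1.4346
p-value (two-sided) = 0.15139
At α=0.05: p ≥ α → fail to reject H₀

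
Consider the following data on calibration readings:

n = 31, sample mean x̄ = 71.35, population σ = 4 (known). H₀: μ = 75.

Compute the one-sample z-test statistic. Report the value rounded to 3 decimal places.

test statistic = -5.081

SE = σ/√n = 4/√31 = 0.7184
z = (x̄−μ₀)/SE = (71.35−75)/0.7184 = -5.0806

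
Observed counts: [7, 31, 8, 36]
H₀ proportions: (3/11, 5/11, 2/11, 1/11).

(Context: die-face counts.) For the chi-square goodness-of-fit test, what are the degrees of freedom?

df = k − 1 = 4 − 1 = 3

degrees of freedom = 3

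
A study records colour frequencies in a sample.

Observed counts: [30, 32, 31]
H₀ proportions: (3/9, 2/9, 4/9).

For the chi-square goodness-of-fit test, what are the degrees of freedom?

df = k − 1 = 3 − 1 = 2

degrees of freedom = 2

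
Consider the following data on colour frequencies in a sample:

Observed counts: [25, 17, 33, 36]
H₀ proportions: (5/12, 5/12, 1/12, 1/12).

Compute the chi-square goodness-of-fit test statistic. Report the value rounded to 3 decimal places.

n = 111; E_i = n·p_i = [46.25, 46.25, 9.25, 9.25]
χ² = (25−46.25)²/46.25 + (17−46.25)²/46.25 + (33−9.25)²/9.25 + (36−9.25)²/9.25 = 166.6000
df = 3

test statistic = 166.600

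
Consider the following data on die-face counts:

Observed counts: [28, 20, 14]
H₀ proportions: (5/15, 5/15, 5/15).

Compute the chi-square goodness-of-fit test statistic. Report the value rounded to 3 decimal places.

test statistic = 4.774

n = 62; E_i = n·p_i = [20.67, 20.67, 20.67]
χ² = (28−20.67)²/20.67 + (20−20.67)²/20.67 + (14−20.67)²/20.67 = 4.7742
df = 2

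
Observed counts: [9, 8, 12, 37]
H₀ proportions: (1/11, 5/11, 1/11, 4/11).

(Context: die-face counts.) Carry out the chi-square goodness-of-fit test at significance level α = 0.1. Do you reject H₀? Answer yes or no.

n = 66; E_i = n·p_i = [6.00, 30.00, 6.00, 24.00]
χ² = (9−6.00)²/6.00 + (8−30.00)²/30.00 + (12−6.00)²/6.00 + (37−24.00)²/24.00 = 30.6750
df = 3
p-value (upper-tail) = 0.00000
At α=0.1: p < α → reject H₀

reject H₀: yes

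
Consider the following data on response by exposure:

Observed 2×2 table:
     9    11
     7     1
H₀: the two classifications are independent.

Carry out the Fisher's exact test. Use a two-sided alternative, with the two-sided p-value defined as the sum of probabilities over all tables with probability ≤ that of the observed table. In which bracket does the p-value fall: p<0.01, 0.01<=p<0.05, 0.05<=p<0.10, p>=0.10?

p-value bracket: 0.05<=p<0.10

Margins: r₁=20, r₂=8, c₁=16, c₂=12, n=28
p_obs = C(20,9)·C(8,7)/C(28,16); sum pmf over tables with pmf ≤ p_obs
p-value (two-sided) = 0.08822
→ bracket: 0.05<=p<0.10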